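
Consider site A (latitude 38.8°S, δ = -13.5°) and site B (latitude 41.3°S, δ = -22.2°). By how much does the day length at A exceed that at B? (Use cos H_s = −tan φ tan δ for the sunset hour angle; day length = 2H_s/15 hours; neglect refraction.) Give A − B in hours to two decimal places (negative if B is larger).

A: H_s = arccos(−tan -38.8° · tan -13.5°) = 101.13°, so 2H_s/15 = 13.4840 h.
B: H_s = arccos(−tan -41.3° · tan -22.2°) = 111.01°, so 2H_s/15 = 14.8013 h.
A − B = 13.4840 − 14.8013 = -1.3173 h.

-1.32 h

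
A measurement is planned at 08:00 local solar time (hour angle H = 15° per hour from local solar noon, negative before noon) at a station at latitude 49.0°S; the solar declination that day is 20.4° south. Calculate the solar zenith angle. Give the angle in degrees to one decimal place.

Hour angle H = 15° × (8 − 12) = -60.00°.
With φ = -49.0°, δ = -20.4°, H = -60.00°: sin φ sin δ = 0.2631, cos φ cos δ cos H = 0.3075, so cos θ_z = 0.5706.
θ_z = arccos(0.5706) = 55.21°.

55.2°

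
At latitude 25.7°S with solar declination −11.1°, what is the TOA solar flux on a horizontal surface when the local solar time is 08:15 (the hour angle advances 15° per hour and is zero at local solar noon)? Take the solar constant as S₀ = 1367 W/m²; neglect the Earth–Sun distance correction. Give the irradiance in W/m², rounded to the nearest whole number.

786 W/m²

Hour angle H = 15° × (8.25 − 12) = -56.25°.
cos θ_z = sin(-25.7°) sin(-11.1°) + cos(-25.7°) cos(-11.1°) cos(-56.25°) = 0.0835 + 0.4912 = 0.5747.
Top-of-atmosphere irradiance = S₀ cos θ_z = 1367 × 0.5747 = 785.61 W/m².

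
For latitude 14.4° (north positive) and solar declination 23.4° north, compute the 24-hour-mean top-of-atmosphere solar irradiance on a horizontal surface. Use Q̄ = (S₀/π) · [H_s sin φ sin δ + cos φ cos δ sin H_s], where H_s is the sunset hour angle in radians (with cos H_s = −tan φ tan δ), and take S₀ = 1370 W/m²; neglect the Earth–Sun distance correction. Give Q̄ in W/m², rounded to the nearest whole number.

The sunset hour angle satisfies cos H_s = −tan φ tan δ = -0.1111, giving H_s = 96.38°. In radians, H_s = 1.6821.
H_s sin φ sin δ = 1.6821 × 0.2487 × 0.3971 = 0.1661.
cos φ cos δ sin H_s = 0.9686 × 0.9178 × 0.9938 = 0.8835.
Q̄ = (1370/π) × (0.1661 + 0.8835) = 436.08 × 1.0496 = 457.71 W/m².

458 W/m²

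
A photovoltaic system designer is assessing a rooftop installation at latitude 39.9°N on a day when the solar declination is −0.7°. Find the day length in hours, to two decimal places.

11.92 hours

−tan φ tan δ = −(0.8361)(-0.0122) = 0.0102; H_s = arccos(0.0102) = 89.42°.
Day length = 2 H_s / 15° h⁻¹ = 178.84° / 15 = 11.923 h.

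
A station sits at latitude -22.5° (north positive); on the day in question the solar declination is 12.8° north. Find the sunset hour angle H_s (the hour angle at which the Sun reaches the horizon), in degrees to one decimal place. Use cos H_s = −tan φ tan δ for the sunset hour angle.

The sunset hour angle satisfies cos H_s = −tan φ tan δ = 0.0941, giving H_s = 84.60°.

84.6°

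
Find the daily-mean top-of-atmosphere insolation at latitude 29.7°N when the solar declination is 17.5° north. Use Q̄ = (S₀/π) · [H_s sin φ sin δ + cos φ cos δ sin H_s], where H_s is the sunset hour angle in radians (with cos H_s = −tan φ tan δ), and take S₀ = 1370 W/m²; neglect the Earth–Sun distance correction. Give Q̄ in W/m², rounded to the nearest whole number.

469 W/m²

cos H_s = −tan(29.7°) · tan(17.5°) = -0.1798, so H_s = arccos(-0.1798) = 100.36°. In radians, H_s = 1.7516.
H_s sin φ sin δ = 1.7516 × 0.4955 × 0.3007 = 0.2610.
cos φ cos δ sin H_s = 0.8686 × 0.9537 × 0.9837 = 0.8149.
Q̄ = (1370/π) × (0.2610 + 0.8149) = 436.08 × 1.0759 = 469.18 W/m².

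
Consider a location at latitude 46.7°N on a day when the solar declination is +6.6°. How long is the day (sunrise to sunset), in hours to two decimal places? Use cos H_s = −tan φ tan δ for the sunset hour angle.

12.94 hours

−tan φ tan δ = −(1.0612)(0.1157) = -0.1228; H_s = arccos(-0.1228) = 97.05°.
Day length = 2 H_s / 15° h⁻¹ = 194.10° / 15 = 12.940 h.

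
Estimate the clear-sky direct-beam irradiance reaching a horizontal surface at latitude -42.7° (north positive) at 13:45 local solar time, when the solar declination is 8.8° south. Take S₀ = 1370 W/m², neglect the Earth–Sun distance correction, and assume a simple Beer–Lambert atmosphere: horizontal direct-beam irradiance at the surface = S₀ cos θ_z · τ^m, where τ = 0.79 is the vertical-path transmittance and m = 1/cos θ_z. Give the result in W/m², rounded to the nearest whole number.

757 W/m²

Hour angle H = 15° × (13.75 − 12) = 26.25°.
With φ = -42.7°, δ = -8.8°, H = 26.25°: sin φ sin δ = 0.1037, cos φ cos δ cos H = 0.6514, so cos θ_z = 0.7551.
Air mass m = 1/cos θ_z = 1/0.7551 = 1.324; τ^m = 0.79^1.324 = 0.7319.
Surface direct beam = 1370 × 0.7551 × 0.7319 = 757.14 W/m².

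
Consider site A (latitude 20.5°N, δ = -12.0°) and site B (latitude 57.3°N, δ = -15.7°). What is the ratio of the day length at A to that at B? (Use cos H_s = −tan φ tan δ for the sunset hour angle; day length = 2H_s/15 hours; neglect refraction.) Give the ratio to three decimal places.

A: H_s = arccos(−tan 20.5° · tan -12.0°) = 85.44°, so 2H_s/15 = 11.3920 h.
B: H_s = arccos(−tan 57.3° · tan -15.7°) = 64.03°, so 2H_s/15 = 8.5373 h.
Ratio A/B = 11.3920 / 8.5373 = 1.3344.

1.334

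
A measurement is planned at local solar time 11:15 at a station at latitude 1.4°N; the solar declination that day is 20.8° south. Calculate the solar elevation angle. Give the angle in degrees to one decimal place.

65.2°

Hour angle H = 15° × (11.25 − 12) = -11.25°.
With φ = 1.4°, δ = -20.8°, H = -11.25°: sin φ sin δ = -0.0087, cos φ cos δ cos H = 0.9166, so cos θ_z = 0.9079.
θ_z = arccos(0.9079) = 24.78°, so the elevation is 90° − 24.78° = 65.22°.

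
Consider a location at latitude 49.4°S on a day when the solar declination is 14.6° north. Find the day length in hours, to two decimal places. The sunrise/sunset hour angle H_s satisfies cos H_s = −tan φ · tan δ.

9.64 hours

The sunset hour angle satisfies cos H_s = −tan φ tan δ = 0.3039, giving H_s = 72.31°.
Day length = 2 H_s / 15° h⁻¹ = 144.62° / 15 = 9.641 h.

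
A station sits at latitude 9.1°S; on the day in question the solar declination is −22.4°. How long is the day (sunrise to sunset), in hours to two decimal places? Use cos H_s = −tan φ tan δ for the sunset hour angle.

12.50 hours

−tan φ tan δ = −(-0.1602)(-0.4122) = -0.0660; H_s = arccos(-0.0660) = 93.78°.
Day length = 2 H_s / 15° h⁻¹ = 187.56° / 15 = 12.504 h.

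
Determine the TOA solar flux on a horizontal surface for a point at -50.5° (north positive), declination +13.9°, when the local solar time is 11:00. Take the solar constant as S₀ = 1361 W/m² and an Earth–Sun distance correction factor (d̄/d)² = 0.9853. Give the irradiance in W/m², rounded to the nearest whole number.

551 W/m²

Hour angle H = 15° × (11 − 12) = -15.00°.
cos θ_z = sin(-50.5°) sin(13.9°) + cos(-50.5°) cos(13.9°) cos(-15.00°) = -0.1854 + 0.5964 = 0.4110.
Top-of-atmosphere irradiance = S₀ (d̄/d)² cos θ_z = 1361 × 0.9853 × 0.4110 = 551.15 W/m².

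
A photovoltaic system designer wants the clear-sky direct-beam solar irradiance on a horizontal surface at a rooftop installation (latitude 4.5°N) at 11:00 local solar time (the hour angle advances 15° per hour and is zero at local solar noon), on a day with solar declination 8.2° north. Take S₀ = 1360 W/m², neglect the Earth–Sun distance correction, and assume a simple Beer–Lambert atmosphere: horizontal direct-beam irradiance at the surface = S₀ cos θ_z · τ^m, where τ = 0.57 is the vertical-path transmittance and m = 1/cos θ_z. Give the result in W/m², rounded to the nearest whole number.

Hour angle H = 15° × (11 − 12) = -15.00°.
With φ = 4.5°, δ = 8.2°, H = -15.00°: sin φ sin δ = 0.0112, cos φ cos δ cos H = 0.9531, so cos θ_z = 0.9643.
Air mass m = 1/cos θ_z = 1/0.9643 = 1.037; τ^m = 0.57^1.037 = 0.5583.
Surface direct beam = 1360 × 0.9643 × 0.5583 = 732.18 W/m².

732 W/m²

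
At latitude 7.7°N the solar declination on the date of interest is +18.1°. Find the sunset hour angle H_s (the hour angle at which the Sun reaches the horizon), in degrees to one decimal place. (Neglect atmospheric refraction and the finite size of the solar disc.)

92.5°

The sunset hour angle satisfies cos H_s = −tan φ tan δ = -0.0442, giving H_s = 92.53°.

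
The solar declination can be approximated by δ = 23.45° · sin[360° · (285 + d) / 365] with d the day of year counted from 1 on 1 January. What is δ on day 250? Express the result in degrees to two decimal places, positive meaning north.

360 × (285 + 250) / 365 = 527.671°; sin(527.671°) = 0.2135.
δ = 23.45 × 0.2135 = 5.007° ≈ +5.01°.

+5.01°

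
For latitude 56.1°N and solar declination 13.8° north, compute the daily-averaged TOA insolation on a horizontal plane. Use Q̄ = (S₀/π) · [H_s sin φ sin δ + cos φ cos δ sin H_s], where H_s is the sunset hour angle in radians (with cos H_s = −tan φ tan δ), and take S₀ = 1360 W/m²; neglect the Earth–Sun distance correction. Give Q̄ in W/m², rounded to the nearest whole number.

−tan φ tan δ = −(1.4882)(0.2456) = -0.3655; H_s = arccos(-0.3655) = 111.44°. In radians, H_s = 1.9450.
H_s sin φ sin δ = 1.9450 × 0.8300 × 0.2385 = 0.3850.
cos φ cos δ sin H_s = 0.5577 × 0.9711 × 0.9308 = 0.5041.
Q̄ = (1360/π) × (0.3850 + 0.5041) = 432.90 × 0.8891 = 384.89 W/m².

385 W/m²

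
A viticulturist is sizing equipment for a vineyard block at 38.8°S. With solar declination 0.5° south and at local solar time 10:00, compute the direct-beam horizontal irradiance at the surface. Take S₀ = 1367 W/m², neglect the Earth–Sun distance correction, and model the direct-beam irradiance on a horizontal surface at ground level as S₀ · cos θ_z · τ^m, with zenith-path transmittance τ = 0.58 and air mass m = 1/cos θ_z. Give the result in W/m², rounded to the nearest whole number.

Hour angle H = 15° × (10 − 12) = -30.00°.
With φ = -38.8°, δ = -0.5°, H = -30.00°: sin φ sin δ = 0.0055, cos φ cos δ cos H = 0.6749, so cos θ_z = 0.6804.
Air mass m = 1/cos θ_z = 1/0.6804 = 1.470; τ^m = 0.58^1.470 = 0.4490.
Surface direct beam = 1367 × 0.6804 × 0.4490 = 417.62 W/m².

418 W/m²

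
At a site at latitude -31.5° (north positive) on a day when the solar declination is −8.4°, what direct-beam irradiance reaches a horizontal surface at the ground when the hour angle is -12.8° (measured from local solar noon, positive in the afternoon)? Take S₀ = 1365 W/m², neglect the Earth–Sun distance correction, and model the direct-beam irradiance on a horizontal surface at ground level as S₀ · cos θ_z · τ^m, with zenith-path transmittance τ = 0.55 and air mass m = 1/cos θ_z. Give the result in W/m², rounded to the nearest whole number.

631 W/m²

With φ = -31.5°, δ = -8.4°, H = -12.80°: sin φ sin δ = 0.0763, cos φ cos δ cos H = 0.8225, so cos θ_z = 0.8988.
Air mass m = 1/cos θ_z = 1/0.8988 = 1.113; τ^m = 0.55^1.113 = 0.5141.
Surface direct beam = 1365 × 0.8988 × 0.5141 = 630.73 W/m².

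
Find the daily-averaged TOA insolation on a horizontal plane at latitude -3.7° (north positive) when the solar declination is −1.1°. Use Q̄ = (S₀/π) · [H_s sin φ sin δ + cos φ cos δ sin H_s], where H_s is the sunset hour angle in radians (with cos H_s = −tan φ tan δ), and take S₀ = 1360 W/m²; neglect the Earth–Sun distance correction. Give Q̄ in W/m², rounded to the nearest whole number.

433 W/m²

The sunset hour angle satisfies cos H_s = −tan φ tan δ = -0.0012, giving H_s = 90.07°. In radians, H_s = 1.5720.
H_s sin φ sin δ = 1.5720 × -0.0645 × -0.0192 = 0.0019.
cos φ cos δ sin H_s = 0.9979 × 0.9998 × 1.0000 = 0.9977.
Q̄ = (1360/π) × (0.0019 + 0.9977) = 432.90 × 0.9996 = 432.73 W/m².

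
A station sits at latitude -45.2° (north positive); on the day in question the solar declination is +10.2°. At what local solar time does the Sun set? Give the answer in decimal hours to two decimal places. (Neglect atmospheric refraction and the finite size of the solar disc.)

cos H_s = −tan(-45.2°) · tan(10.2°) = 0.1812, so H_s = arccos(0.1812) = 79.56°.
Sunset is at 12 + H_s/15 = 12 + 5.304 = 17.304 h local solar time.

17.30 h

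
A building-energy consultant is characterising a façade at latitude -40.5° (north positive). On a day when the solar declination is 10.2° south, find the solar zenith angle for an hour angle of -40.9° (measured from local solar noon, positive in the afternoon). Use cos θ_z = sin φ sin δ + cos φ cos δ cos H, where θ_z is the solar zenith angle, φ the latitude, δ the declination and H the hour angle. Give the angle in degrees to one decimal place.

cos θ_z = sin(-40.5°) sin(-10.2°) + cos(-40.5°) cos(-10.2°) cos(-40.90°) = 0.1150 + 0.5657 = 0.6807.
θ_z = arccos(0.6807) = 47.10°.

47.1°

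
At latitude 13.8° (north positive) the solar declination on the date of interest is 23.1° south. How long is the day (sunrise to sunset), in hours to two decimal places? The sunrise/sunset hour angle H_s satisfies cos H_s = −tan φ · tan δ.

−tan φ tan δ = −(0.2456)(-0.4265) = 0.1047; H_s = arccos(0.1047) = 83.99°.
Day length = 2 H_s / 15° h⁻¹ = 167.98° / 15 = 11.199 h.

11.20 hours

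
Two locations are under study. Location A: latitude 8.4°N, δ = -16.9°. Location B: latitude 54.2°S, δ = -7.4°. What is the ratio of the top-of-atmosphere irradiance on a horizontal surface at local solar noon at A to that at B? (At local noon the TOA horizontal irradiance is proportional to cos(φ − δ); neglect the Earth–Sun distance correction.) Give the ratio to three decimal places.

1.321

A: cos θ_z = cos(8.4° − (-16.9°)) = 0.9041.
B: cos θ_z = cos(-54.2° − (-7.4°)) = 0.6845.
Ratio A/B = 0.9041 / 0.6845 = 1.3208.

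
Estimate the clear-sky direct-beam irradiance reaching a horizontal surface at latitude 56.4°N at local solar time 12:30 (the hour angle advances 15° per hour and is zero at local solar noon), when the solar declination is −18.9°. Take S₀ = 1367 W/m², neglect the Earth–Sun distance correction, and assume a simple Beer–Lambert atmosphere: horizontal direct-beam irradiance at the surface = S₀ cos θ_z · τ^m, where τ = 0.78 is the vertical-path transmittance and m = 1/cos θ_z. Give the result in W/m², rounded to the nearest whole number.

Hour angle H = 15° × (12.5 − 12) = 7.50°.
cos θ_z = sin φ sin δ + cos φ cos δ cos H = (0.8329)(-0.3239) + (0.5534)(0.9461)(0.9914) = 0.2493.
Air mass m = 1/cos θ_z = 1/0.2493 = 4.011; τ^m = 0.78^4.011 = 0.3691.
Surface direct beam = 1367 × 0.2493 × 0.3691 = 125.79 W/m².

126 W/m²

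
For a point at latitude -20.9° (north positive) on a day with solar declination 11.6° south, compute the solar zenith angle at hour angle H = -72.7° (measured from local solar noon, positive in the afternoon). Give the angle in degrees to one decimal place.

69.9°

cos θ_z = sin φ sin δ + cos φ cos δ cos H = (-0.3567)(-0.2011) + (0.9342)(0.9796)(0.2974) = 0.3439.
θ_z = arccos(0.3439) = 69.89°.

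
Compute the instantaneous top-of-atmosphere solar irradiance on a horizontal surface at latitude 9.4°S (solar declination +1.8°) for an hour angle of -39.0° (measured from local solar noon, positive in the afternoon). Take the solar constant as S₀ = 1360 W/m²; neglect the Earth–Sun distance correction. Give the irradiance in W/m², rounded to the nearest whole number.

cos θ_z = sin φ sin δ + cos φ cos δ cos H = (-0.1633)(0.0314) + (0.9866)(0.9995)(0.7771) = 0.7612.
Top-of-atmosphere irradiance = S₀ cos θ_z = 1360 × 0.7612 = 1035.23 W/m².

1035 W/m²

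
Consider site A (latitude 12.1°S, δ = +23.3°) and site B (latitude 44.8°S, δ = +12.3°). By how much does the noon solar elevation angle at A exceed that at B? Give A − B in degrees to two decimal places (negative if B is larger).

A: 90° − |-12.1 − (23.3)| = 54.60°.
B: 90° − |-44.8 − (12.3)| = 32.90°.
A − B = 54.60 − 32.90 = 21.70°.

+21.70°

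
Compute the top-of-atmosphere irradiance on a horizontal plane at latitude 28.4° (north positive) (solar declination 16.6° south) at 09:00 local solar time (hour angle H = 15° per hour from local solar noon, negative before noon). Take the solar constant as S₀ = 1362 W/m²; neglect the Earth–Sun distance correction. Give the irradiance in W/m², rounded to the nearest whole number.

Hour angle H = 15° × (9 − 12) = -45.00°.
With φ = 28.4°, δ = -16.6°, H = -45.00°: sin φ sin δ = -0.1359, cos φ cos δ cos H = 0.5961, so cos θ_z = 0.4602.
Top-of-atmosphere irradiance = S₀ cos θ_z = 1362 × 0.4602 = 626.79 W/m².

627 W/m²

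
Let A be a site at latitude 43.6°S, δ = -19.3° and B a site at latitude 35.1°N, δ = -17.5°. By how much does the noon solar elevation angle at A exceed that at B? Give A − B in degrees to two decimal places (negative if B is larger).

A: 90° − |-43.6 − (-19.3)| = 65.70°.
B: 90° − |35.1 − (-17.5)| = 37.40°.
A − B = 65.70 − 37.40 = 28.30°.

+28.30°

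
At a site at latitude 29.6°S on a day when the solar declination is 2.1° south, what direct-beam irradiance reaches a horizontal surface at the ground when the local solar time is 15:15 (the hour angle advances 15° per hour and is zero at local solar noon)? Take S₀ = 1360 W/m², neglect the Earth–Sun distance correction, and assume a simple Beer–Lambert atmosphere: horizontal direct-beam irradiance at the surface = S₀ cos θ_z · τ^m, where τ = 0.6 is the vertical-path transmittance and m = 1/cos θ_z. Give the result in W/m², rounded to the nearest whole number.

Hour angle H = 15° × (15.25 − 12) = 48.75°.
cos θ_z = sin(-29.6°) sin(-2.1°) + cos(-29.6°) cos(-2.1°) cos(48.75°) = 0.0181 + 0.5729 = 0.5910.
Air mass m = 1/cos θ_z = 1/0.5910 = 1.692; τ^m = 0.6^1.692 = 0.4213.
Surface direct beam = 1360 × 0.5910 × 0.4213 = 338.62 W/m².

339 W/m²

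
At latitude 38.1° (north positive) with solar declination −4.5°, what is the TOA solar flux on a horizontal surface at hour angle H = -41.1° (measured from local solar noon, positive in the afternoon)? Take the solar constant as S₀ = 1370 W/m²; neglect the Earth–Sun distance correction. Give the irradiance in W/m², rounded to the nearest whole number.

744 W/m²

With φ = 38.1°, δ = -4.5°, H = -41.10°: sin φ sin δ = -0.0484, cos φ cos δ cos H = 0.5912, so cos θ_z = 0.5428.
Top-of-atmosphere irradiance = S₀ cos θ_z = 1370 × 0.5428 = 743.64 W/m².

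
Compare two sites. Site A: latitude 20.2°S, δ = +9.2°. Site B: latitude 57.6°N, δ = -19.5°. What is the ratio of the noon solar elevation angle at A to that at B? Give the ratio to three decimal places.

4.698

A: 90° − |-20.2 − (9.2)| = 60.60°.
B: 90° − |57.6 − (-19.5)| = 12.90°.
Ratio A/B = 60.6000 / 12.9000 = 4.6977.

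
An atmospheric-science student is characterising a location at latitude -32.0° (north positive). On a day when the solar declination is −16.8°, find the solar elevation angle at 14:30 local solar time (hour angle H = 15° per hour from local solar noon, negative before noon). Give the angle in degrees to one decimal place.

Hour angle H = 15° × (14.5 − 12) = 37.50°.
cos θ_z = sin(-32.0°) sin(-16.8°) + cos(-32.0°) cos(-16.8°) cos(37.50°) = 0.1532 + 0.6441 = 0.7973.
θ_z = arccos(0.7973) = 37.13°, so the elevation is 90° − 37.13° = 52.87°.

52.9°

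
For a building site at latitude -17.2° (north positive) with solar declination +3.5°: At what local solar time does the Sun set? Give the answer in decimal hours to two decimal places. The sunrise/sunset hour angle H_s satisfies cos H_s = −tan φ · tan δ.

17.93 h

−tan φ tan δ = −(-0.3096)(0.0612) = 0.0189; H_s = arccos(0.0189) = 88.92°.
Sunset is at 12 + H_s/15 = 12 + 5.928 = 17.928 h local solar time.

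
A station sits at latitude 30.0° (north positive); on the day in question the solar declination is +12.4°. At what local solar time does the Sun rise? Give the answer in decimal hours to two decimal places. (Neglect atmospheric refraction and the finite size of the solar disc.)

5.51 h

cos H_s = −tan(30.0°) · tan(12.4°) = -0.1269, so H_s = arccos(-0.1269) = 97.29°.
Sunrise is at 12 − H_s/15 = 12 − 6.486 = 5.514 h local solar time.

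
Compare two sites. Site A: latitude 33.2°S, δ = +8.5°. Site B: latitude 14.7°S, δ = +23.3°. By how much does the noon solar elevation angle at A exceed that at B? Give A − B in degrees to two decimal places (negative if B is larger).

-3.70°

A: 90° − |-33.2 − (8.5)| = 48.30°.
B: 90° − |-14.7 − (23.3)| = 52.00°.
A − B = 48.30 − 52.00 = -3.70°.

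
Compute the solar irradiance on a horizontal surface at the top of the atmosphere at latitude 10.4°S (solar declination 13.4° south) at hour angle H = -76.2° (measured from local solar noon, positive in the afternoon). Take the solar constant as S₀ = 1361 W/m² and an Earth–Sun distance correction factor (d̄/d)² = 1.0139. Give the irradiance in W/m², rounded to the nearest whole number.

373 W/m²

With φ = -10.4°, δ = -13.4°, H = -76.20°: sin φ sin δ = 0.0418, cos φ cos δ cos H = 0.2282, so cos θ_z = 0.2700.
Top-of-atmosphere irradiance = S₀ (d̄/d)² cos θ_z = 1361 × 1.0139 × 0.2700 = 372.58 W/m².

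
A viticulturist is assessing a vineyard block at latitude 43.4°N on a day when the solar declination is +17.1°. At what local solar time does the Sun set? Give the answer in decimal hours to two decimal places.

19.13 h

cos H_s = −tan(43.4°) · tan(17.1°) = -0.2909, so H_s = arccos(-0.2909) = 106.91°.
Sunset is at 12 + H_s/15 = 12 + 7.127 = 19.127 h local solar time.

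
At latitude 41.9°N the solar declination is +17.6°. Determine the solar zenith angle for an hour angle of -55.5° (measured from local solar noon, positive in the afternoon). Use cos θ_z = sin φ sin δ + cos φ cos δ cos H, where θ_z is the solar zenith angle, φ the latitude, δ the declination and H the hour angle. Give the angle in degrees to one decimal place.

cos θ_z = sin φ sin δ + cos φ cos δ cos H = (0.6678)(0.3024) + (0.7443)(0.9532)(0.5664) = 0.6038.
θ_z = arccos(0.6038) = 52.86°.

52.9°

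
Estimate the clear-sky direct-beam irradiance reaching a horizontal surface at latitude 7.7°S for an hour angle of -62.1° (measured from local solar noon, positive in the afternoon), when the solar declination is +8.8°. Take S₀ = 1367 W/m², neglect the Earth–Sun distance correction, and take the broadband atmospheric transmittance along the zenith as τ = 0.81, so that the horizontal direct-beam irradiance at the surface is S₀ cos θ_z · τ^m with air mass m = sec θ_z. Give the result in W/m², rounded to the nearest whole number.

370 W/m²

cos θ_z = sin(-7.7°) sin(8.8°) + cos(-7.7°) cos(8.8°) cos(-62.10°) = -0.0205 + 0.4583 = 0.4378.
Air mass m = 1/cos θ_z = 1/0.4378 = 2.284; τ^m = 0.81^2.284 = 0.6180.
Surface direct beam = 1367 × 0.4378 × 0.6180 = 369.86 W/m².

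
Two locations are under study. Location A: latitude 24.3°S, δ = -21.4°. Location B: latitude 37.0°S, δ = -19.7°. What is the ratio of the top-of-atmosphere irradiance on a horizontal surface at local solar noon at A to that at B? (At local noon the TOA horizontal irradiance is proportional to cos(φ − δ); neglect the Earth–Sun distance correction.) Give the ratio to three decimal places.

A: cos θ_z = cos(-24.3° − (-21.4°)) = 0.9987.
B: cos θ_z = cos(-37.0° − (-19.7°)) = 0.9548.
Ratio A/B = 0.9987 / 0.9548 = 1.0460.

1.046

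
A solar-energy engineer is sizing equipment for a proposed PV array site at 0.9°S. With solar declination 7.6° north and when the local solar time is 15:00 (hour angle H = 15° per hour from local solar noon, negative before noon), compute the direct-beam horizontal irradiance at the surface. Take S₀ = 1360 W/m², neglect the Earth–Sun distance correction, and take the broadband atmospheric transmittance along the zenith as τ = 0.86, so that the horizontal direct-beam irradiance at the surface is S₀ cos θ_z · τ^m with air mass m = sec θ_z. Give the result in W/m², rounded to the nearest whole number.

766 W/m²

Hour angle H = 15° × (15 − 12) = 45.00°.
cos θ_z = sin φ sin δ + cos φ cos δ cos H = (-0.0157)(0.1323) + (0.9999)(0.9912)(0.7071) = 0.6987.
Air mass m = 1/cos θ_z = 1/0.6987 = 1.431; τ^m = 0.86^1.431 = 0.8059.
Surface direct beam = 1360 × 0.6987 × 0.8059 = 765.79 W/m².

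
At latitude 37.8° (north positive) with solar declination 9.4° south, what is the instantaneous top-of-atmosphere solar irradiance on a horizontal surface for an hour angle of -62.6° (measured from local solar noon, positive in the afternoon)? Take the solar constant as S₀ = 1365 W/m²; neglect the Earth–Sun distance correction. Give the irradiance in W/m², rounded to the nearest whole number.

353 W/m²

With φ = 37.8°, δ = -9.4°, H = -62.60°: sin φ sin δ = -0.1001, cos φ cos δ cos H = 0.3587, so cos θ_z = 0.2586.
Top-of-atmosphere irradiance = S₀ cos θ_z = 1365 × 0.2586 = 352.99 W/m².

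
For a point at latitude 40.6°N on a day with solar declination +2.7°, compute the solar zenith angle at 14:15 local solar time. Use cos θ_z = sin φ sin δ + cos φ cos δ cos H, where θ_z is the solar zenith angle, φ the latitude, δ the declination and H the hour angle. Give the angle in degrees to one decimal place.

48.6°

Hour angle H = 15° × (14.25 − 12) = 33.75°.
cos θ_z = sin φ sin δ + cos φ cos δ cos H = (0.6508)(0.0471) + (0.7593)(0.9989)(0.8315) = 0.6613.
θ_z = arccos(0.6613) = 48.60°.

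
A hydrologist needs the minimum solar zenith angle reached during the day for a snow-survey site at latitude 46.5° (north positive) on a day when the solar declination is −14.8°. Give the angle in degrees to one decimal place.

At local solar noon the hour angle is zero, so the zenith angle is |φ − δ| = |46.5° − (-14.8°)| = 61.3°.

61.3°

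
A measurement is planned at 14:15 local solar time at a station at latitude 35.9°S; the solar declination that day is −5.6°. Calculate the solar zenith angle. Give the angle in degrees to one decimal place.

43.3°

Hour angle H = 15° × (14.25 − 12) = 33.75°.
cos θ_z = sin(-35.9°) sin(-5.6°) + cos(-35.9°) cos(-5.6°) cos(33.75°) = 0.0572 + 0.6703 = 0.7275.
θ_z = arccos(0.7275) = 43.32°.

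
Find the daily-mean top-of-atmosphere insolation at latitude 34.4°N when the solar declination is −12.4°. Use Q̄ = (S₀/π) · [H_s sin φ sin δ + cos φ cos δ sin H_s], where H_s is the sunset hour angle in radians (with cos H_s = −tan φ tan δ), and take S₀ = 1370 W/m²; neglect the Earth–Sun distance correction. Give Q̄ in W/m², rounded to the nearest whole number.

272 W/m²

−tan φ tan δ = −(0.6847)(-0.2199) = 0.1506; H_s = arccos(0.1506) = 81.34°. In radians, H_s = 1.4197.
H_s sin φ sin δ = 1.4197 × 0.5650 × -0.2147 = -0.1722.
cos φ cos δ sin H_s = 0.8251 × 0.9767 × 0.9886 = 0.7967.
Q̄ = (1370/π) × (-0.1722 + 0.7967) = 436.08 × 0.6245 = 272.33 W/m².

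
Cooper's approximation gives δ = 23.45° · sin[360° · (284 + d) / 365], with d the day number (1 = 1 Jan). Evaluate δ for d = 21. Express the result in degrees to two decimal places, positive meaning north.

360 × (284 + 21) / 365 = 300.822°; sin(300.822°) = -0.8588.
δ = 23.45 × -0.8588 = -20.139° ≈ -20.14°.

-20.14°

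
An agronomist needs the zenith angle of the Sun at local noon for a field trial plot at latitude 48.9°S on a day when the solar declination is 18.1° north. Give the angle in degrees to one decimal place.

67.0°

At local solar noon the hour angle is zero, so the zenith angle is |φ − δ| = |-48.9° − (18.1°)| = 67.0°.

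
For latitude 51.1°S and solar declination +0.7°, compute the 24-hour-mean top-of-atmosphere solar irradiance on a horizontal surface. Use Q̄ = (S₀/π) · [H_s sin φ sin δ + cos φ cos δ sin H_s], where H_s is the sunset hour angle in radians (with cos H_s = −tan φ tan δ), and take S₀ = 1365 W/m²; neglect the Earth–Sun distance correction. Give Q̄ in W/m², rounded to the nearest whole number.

The sunset hour angle satisfies cos H_s = −tan φ tan δ = 0.0151, giving H_s = 89.13°. In radians, H_s = 1.5556.
H_s sin φ sin δ = 1.5556 × -0.7782 × 0.0122 = -0.0148.
cos φ cos δ sin H_s = 0.6280 × 0.9999 × 0.9999 = 0.6279.
Q̄ = (1365/π) × (-0.0148 + 0.6279) = 434.49 × 0.6131 = 266.39 W/m².

266 W/m²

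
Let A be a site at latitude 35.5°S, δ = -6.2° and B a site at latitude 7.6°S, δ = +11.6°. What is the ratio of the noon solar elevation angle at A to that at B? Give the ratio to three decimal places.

A: 90° − |-35.5 − (-6.2)| = 60.70°.
B: 90° − |-7.6 − (11.6)| = 70.80°.
Ratio A/B = 60.7000 / 70.8000 = 0.8573.

0.857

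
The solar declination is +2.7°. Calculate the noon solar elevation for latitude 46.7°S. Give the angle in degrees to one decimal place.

At local solar noon the hour angle is zero, so the elevation is 90° − |φ − δ| = 90° − |-46.7° − (2.7°)| = 90° − 49.4° = 40.6°.

40.6°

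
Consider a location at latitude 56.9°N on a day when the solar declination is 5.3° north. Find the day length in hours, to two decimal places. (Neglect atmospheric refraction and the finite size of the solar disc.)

−tan φ tan δ = −(1.5340)(0.0928) = -0.1424; H_s = arccos(-0.1424) = 98.19°.
Day length = 2 H_s / 15° h⁻¹ = 196.38° / 15 = 13.092 h.

13.09 hours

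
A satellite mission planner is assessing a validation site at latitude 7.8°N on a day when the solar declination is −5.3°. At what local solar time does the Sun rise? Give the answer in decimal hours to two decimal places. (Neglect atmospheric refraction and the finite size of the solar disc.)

6.05 h

The sunset hour angle satisfies cos H_s = −tan φ tan δ = 0.0127, giving H_s = 89.27°.
Sunrise is at 12 − H_s/15 = 12 − 5.951 = 6.049 h local solar time.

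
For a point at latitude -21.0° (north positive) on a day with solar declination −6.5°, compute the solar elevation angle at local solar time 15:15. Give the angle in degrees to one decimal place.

40.7°

Hour angle H = 15° × (15.25 − 12) = 48.75°.
cos θ_z = sin(-21.0°) sin(-6.5°) + cos(-21.0°) cos(-6.5°) cos(48.75°) = 0.0406 + 0.6116 = 0.6522.
θ_z = arccos(0.6522) = 49.29°, so the elevation is 90° − 49.29° = 40.71°.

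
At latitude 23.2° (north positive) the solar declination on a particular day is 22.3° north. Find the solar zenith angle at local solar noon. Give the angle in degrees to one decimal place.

At local solar noon the hour angle is zero, so the zenith angle is |φ − δ| = |23.2° − (22.3°)| = 0.9°.

0.9°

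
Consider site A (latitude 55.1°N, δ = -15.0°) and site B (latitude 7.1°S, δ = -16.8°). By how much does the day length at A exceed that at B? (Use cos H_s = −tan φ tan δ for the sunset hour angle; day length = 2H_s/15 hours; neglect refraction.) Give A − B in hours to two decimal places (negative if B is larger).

A: H_s = arccos(−tan 55.1° · tan -15.0°) = 67.41°, so 2H_s/15 = 8.9880 h.
B: H_s = arccos(−tan -7.1° · tan -16.8°) = 92.16°, so 2H_s/15 = 12.2880 h.
A − B = 8.9880 − 12.2880 = -3.3000 h.

-3.30 h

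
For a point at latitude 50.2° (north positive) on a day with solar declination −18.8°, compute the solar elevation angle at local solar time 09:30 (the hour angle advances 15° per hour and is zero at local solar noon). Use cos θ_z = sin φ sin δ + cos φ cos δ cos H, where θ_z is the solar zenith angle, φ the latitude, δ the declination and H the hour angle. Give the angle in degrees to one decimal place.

13.5°

Hour angle H = 15° × (9.5 − 12) = -37.50°.
cos θ_z = sin φ sin δ + cos φ cos δ cos H = (0.7683)(-0.3223) + (0.6401)(0.9466)(0.7934) = 0.2331.
θ_z = arccos(0.2331) = 76.52°, so the elevation is 90° − 76.52° = 13.48°.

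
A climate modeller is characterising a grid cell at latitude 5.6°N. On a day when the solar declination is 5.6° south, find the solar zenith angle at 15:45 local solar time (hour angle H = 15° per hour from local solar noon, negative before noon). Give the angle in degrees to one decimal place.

57.3°

Hour angle H = 15° × (15.75 − 12) = 56.25°.
cos θ_z = sin(5.6°) sin(-5.6°) + cos(5.6°) cos(-5.6°) cos(56.25°) = -0.0095 + 0.5503 = 0.5408.
θ_z = arccos(0.5408) = 57.26°.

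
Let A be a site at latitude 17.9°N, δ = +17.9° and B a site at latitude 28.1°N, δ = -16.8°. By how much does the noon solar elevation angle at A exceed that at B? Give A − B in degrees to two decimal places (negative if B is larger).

A: 90° − |17.9 − (17.9)| = 90.00°.
B: 90° − |28.1 − (-16.8)| = 45.10°.
A − B = 90.00 − 45.10 = 44.90°.

+44.90°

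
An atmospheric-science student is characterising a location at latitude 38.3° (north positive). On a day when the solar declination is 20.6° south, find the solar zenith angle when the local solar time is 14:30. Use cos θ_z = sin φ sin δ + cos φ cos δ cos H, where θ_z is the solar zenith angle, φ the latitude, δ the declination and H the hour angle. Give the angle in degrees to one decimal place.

Hour angle H = 15° × (14.5 − 12) = 37.50°.
cos θ_z = sin(38.3°) sin(-20.6°) + cos(38.3°) cos(-20.6°) cos(37.50°) = -0.2181 + 0.5828 = 0.3647.
θ_z = arccos(0.3647) = 68.61°.

68.6°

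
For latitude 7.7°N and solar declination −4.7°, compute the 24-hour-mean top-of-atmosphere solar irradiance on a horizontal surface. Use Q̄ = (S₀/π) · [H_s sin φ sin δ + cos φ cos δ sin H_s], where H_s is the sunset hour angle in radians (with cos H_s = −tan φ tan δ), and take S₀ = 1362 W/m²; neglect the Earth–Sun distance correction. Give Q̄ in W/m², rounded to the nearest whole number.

The sunset hour angle satisfies cos H_s = −tan φ tan δ = 0.0111, giving H_s = 89.36°. In radians, H_s = 1.5596.
H_s sin φ sin δ = 1.5596 × 0.1340 × -0.0819 = -0.0171.
cos φ cos δ sin H_s = 0.9910 × 0.9966 × 0.9999 = 0.9875.
Q̄ = (1362/π) × (-0.0171 + 0.9875) = 433.54 × 0.9704 = 420.71 W/m².

421 W/m²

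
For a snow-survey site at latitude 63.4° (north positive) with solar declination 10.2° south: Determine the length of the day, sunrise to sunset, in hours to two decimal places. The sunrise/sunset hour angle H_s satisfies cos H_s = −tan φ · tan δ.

9.19 hours

−tan φ tan δ = −(1.9970)(-0.1799) = 0.3593; H_s = arccos(0.3593) = 68.94°.
Day length = 2 H_s / 15° h⁻¹ = 137.88° / 15 = 9.192 h.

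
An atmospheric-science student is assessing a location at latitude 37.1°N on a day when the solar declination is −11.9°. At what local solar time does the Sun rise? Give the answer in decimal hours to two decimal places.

6.61 h

−tan φ tan δ = −(0.7563)(-0.2107) = 0.1594; H_s = arccos(0.1594) = 80.83°.
Sunrise is at 12 − H_s/15 = 12 − 5.389 = 6.611 h local solar time.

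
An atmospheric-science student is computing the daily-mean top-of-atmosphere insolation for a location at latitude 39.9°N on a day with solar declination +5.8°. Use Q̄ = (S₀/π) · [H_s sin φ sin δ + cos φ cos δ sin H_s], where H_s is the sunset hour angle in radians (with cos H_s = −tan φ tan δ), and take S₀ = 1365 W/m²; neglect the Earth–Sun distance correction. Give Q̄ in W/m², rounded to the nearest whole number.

377 W/m²

cos H_s = −tan(39.9°) · tan(5.8°) = -0.0849, so H_s = arccos(-0.0849) = 94.87°. In radians, H_s = 1.6558.
H_s sin φ sin δ = 1.6558 × 0.6414 × 0.1011 = 0.1074.
cos φ cos δ sin H_s = 0.7672 × 0.9949 × 0.9964 = 0.7605.
Q̄ = (1365/π) × (0.1074 + 0.7605) = 434.49 × 0.8679 = 377.09 W/m².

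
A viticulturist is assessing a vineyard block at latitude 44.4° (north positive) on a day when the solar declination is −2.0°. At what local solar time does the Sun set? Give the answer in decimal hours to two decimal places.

17.87 h

The sunset hour angle satisfies cos H_s = −tan φ tan δ = 0.0342, giving H_s = 88.04°.
Sunset is at 12 + H_s/15 = 12 + 5.869 = 17.869 h local solar time.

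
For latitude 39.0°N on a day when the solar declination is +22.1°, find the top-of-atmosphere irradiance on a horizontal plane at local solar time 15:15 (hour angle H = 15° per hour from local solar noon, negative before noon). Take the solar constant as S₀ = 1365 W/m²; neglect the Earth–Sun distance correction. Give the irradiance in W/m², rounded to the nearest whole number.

Hour angle H = 15° × (15.25 − 12) = 48.75°.
cos θ_z = sin φ sin δ + cos φ cos δ cos H = (0.6293)(0.3762) + (0.7771)(0.9265)(0.6593) = 0.7114.
Top-of-atmosphere irradiance = S₀ cos θ_z = 1365 × 0.7114 = 971.06 W/m².

971 W/m²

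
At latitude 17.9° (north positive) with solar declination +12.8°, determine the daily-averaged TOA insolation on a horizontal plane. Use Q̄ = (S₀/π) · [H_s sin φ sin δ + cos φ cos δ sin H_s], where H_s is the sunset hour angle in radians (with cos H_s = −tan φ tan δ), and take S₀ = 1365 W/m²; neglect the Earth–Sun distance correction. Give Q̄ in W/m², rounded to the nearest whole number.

451 W/m²

The sunset hour angle satisfies cos H_s = −tan φ tan δ = -0.0734, giving H_s = 94.21°. In radians, H_s = 1.6443.
H_s sin φ sin δ = 1.6443 × 0.3074 × 0.2215 = 0.1120.
cos φ cos δ sin H_s = 0.9516 × 0.9751 × 0.9973 = 0.9254.
Q̄ = (1365/π) × (0.1120 + 0.9254) = 434.49 × 1.0374 = 450.74 W/m².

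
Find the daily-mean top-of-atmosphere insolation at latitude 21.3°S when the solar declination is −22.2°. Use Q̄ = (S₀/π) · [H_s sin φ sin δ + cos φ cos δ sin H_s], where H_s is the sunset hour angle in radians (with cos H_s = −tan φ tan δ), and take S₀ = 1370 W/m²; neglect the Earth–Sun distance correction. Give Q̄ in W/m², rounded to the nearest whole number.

475 W/m²

−tan φ tan δ = −(-0.3899)(-0.4081) = -0.1591; H_s = arccos(-0.1591) = 99.15°. In radians, H_s = 1.7305.
H_s sin φ sin δ = 1.7305 × -0.3633 × -0.3778 = 0.2375.
cos φ cos δ sin H_s = 0.9317 × 0.9259 × 0.9873 = 0.8517.
Q̄ = (1370/π) × (0.2375 + 0.8517) = 436.08 × 1.0892 = 474.98 W/m².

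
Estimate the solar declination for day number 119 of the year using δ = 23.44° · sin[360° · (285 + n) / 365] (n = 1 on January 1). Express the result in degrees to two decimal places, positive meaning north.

360 × (285 + 119) / 365 = 398.466°; sin(398.466°) = 0.6221.
δ = 23.44 × 0.6221 = 14.582° ≈ +14.58°.

+14.58°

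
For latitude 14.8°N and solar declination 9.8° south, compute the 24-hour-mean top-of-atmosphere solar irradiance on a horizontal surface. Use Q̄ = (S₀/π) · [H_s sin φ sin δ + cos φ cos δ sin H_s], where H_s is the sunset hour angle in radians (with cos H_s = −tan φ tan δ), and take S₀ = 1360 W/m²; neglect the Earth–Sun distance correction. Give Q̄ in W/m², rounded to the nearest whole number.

−tan φ tan δ = −(0.2642)(-0.1727) = 0.0456; H_s = arccos(0.0456) = 87.39°. In radians, H_s = 1.5252.
H_s sin φ sin δ = 1.5252 × 0.2554 × -0.1702 = -0.0663.
cos φ cos δ sin H_s = 0.9668 × 0.9854 × 0.9990 = 0.9517.
Q̄ = (1360/π) × (-0.0663 + 0.9517) = 432.90 × 0.8854 = 383.29 W/m².

383 W/m²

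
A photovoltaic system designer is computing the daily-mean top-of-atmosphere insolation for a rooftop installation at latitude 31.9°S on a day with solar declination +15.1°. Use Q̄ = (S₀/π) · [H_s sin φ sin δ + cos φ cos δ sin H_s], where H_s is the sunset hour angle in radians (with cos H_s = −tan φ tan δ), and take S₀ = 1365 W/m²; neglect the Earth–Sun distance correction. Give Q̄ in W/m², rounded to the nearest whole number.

267 W/m²

cos H_s = −tan(-31.9°) · tan(15.1°) = 0.1679, so H_s = arccos(0.1679) = 80.33°. In radians, H_s = 1.4020.
H_s sin φ sin δ = 1.4020 × -0.5284 × 0.2605 = -0.1930.
cos φ cos δ sin H_s = 0.8490 × 0.9655 × 0.9858 = 0.8081.
Q̄ = (1365/π) × (-0.1930 + 0.8081) = 434.49 × 0.6151 = 267.25 W/m².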